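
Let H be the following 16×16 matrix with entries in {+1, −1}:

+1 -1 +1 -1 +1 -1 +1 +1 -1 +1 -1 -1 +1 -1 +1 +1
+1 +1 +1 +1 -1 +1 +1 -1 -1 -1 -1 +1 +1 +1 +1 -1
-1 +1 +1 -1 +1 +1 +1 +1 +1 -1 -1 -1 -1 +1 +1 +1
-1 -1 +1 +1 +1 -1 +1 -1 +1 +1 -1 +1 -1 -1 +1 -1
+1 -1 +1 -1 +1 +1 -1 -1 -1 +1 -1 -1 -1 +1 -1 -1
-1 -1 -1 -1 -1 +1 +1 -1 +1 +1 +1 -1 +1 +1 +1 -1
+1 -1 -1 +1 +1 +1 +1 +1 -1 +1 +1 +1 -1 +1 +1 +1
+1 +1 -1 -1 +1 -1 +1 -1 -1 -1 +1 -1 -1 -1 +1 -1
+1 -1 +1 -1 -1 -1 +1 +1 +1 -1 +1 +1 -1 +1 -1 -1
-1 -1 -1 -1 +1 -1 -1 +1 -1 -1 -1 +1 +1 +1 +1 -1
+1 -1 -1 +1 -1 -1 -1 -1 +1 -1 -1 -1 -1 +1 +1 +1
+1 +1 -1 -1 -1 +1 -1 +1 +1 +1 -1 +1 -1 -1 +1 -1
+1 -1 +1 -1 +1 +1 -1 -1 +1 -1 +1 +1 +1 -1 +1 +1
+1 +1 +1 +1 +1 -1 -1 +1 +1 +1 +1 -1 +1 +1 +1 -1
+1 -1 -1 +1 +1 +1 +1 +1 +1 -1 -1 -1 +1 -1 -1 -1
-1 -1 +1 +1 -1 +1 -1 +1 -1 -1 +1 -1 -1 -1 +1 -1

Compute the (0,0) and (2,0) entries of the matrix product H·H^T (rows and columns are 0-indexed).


Row 0 of H: [1, -1, 1, -1, 1, -1, 1, 1, -1, 1, -1, -1, 1, -1, 1, 1].
Row 2 of H: [-1, 1, 1, -1, 1, 1, 1, 1, 1, -1, -1, -1, -1, 1, 1, 1].
(H·H^T)[0][0] = Σ_j H[0][j]·H[0][j] = (1)² + (-1)² + (1)² + (-1)² + (1)² + (-1)² + (1)² + (1)² + (-1)² + (1)² + (-1)² + (-1)² + (1)² + (-1)² + (1)² + (1)² = 1 + 1 + 1 + 1 + 1 + 1 + 1 + 1 + 1 + 1 + 1 + 1 + 1 + 1 + 1 + 1 = 16.
(H·H^T)[2][0] = Σ_j H[2][j]·H[0][j] = (-1)·(1) + (1)·(-1) + (1)·(1) + (-1)·(-1) + (1)·(1) + (1)·(-1) + (1)·(1) + (1)·(1) + (1)·(-1) + (-1)·(1) + (-1)·(-1) + (-1)·(-1) + (-1)·(1) + (1)·(-1) + (1)·(1) + (1)·(1) = -1 + -1 + 1 + 1 + 1 + -1 + 1 + 1 + -1 + -1 + 1 + 1 + -1 + -1 + 1 + 1 = 2.
Rows 2 and 0 are not orthogonal (dot product = 2 ≠ 0), so H is not a Hadamard matrix.

(0,0) entry = 16; (2,0) entry = 2.


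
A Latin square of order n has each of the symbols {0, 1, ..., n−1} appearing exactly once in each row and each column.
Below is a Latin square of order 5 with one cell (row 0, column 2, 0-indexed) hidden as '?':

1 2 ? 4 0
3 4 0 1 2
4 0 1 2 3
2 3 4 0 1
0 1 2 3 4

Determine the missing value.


Row 0 contains symbols [0, 1, 2, 4] — missing [3].
Column 2 contains symbols [0, 1, 2, 4] — missing [3].
The missing symbol must appear in both missing sets; intersection = [3].
Therefore the hidden value is 3.

Missing value = 3.


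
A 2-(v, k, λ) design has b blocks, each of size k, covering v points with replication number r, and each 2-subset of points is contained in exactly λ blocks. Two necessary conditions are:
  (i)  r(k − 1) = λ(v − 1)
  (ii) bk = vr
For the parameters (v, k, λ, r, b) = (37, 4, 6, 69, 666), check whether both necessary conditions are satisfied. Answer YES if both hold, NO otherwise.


Condition (i): r(k − 1) = 69·3 = 207; λ(v − 1) = 6·36 = 216. Match? NO.
Condition (ii): bk = 666·4 = 2664; vr = 37·69 = 2553. Match? NO.
Both conditions hold? NO.

NO


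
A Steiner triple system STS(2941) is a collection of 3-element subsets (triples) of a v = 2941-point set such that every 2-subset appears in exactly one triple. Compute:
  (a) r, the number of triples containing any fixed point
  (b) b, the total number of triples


An STS(v) is a 2-(v, 3, 1) BIBD: block size k = 3, λ = 1.
Replication: r(k − 1) = λ(v − 1) ⇒ r·2 = 2941 − 1 = 2940 ⇒ r = 1470.
Block count: bk = vr ⇒ b·3 = 2941·1470 = 4323270 ⇒ b = 1441090.
(Check via b = v(v − 1)/6 = 2941·2940/6 = 8646540/6 = 1441090.)

r = 1470, b = 1441090.


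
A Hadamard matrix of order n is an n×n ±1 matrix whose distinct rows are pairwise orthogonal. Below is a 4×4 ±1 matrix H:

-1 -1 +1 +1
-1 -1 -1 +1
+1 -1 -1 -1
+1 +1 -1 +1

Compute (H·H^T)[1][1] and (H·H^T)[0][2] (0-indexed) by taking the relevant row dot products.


Row 0 of H: [-1, -1, 1, 1].
Row 1 of H: [-1, -1, -1, 1].
Row 2 of H: [1, -1, -1, -1].
(H·H^T)[1][1] = Σ_j H[1][j]·H[1][j] = (-1)² + (-1)² + (-1)² + (1)² = 1 + 1 + 1 + 1 = 4.
(H·H^T)[0][2] = Σ_j H[0][j]·H[2][j] = (-1)·(1) + (-1)·(-1) + (1)·(-1) + (1)·(-1) = -1 + 1 + -1 + -1 = -2.
Rows 0 and 2 are not orthogonal (dot product = -2 ≠ 0), so H is not a Hadamard matrix.

(1,1) entry = 4; (0,2) entry = -2.


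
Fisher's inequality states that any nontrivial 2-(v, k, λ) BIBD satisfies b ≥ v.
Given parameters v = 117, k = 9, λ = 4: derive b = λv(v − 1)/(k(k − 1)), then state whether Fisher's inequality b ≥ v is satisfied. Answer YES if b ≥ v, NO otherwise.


r = λ(v − 1)/(k − 1) = 4·116/8 = 58.
b = vr/k = 117·58/9 = 754.
Fisher's inequality: b ≥ v ⇔ 754 ≥ 117? YES.

YES


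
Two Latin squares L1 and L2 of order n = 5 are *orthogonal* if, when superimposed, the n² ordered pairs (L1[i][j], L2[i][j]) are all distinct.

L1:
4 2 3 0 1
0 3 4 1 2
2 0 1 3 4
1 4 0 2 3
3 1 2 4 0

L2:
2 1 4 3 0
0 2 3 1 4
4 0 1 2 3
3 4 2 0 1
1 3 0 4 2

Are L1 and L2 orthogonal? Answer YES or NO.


Form the n² = 25 superimposed pairs (L1[i][j], L2[i][j]), row by row (rows and columns indexed from 0):
row 0: (4,2) (2,1) (3,4) (0,3) (1,0)
row 1: (0,0) (3,2) (4,3) (1,1) (2,4)
row 2: (2,4) (0,0) (1,1) (3,2) (4,3)
row 3: (1,3) (4,4) (0,2) (2,0) (3,1)
row 4: (3,1) (1,3) (2,0) (4,4) (0,2)
Orthogonality requires all 25 pairs distinct.
But the pair (2,4) repeats: cell (1,4) has L1 = 2, L2 = 4, and cell (2,0) has L1 = 2, L2 = 4.
A repeated pair means some other pair never occurs (only 15 distinct pairs out of 25), so the squares are not orthogonal.
Conclusion: NO.

NO


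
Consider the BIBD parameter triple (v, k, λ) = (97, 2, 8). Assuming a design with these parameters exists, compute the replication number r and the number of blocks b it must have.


Any 2-(v, k, λ) BIBD satisfies two necessary conditions:
  (i)  Each point sits in r blocks, and counting incidences through any fixed point gives r(k − 1) = λ(v − 1), so r = λ(v − 1)/(k − 1).
  (ii) Total incidences bk = vr, so b = vr/k.
Step 1: r = λ(v − 1)/(k − 1) = 8·(97 − 1)/(2 − 1) = 8·96/1 = 768/1 = 768.
Step 2: b = vr/k = 97·768/2 = 74496/2 = 37248.
Check integrality: r = 768 ∈ Z ✓, b = 37248 ∈ Z ✓.
(These identities are necessary conditions: they determine r and b for any design with these parameters, but do not by themselves prove that one exists.)

r = 768, b = 37248.


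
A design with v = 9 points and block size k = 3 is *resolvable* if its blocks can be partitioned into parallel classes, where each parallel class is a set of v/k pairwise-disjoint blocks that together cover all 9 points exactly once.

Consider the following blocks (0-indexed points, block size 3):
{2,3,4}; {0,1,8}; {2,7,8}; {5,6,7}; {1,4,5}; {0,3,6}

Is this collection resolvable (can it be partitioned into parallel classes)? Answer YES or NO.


v = 9, block size k = 3, number of blocks = 6.
For resolvability, blocks must partition into parallel classes of size v/k = 3.
Total blocks must therefore be a multiple of 3: 6 = 3·2 + 0 ⇒ divisible ✓.
Greedy packing gives 2 candidate class(es). Each should be a full parallel class (size 3, covers all 9 points).
  Class 1 (3 blocks): {2,3,4}; {0,1,8}; {5,6,7}. Points covered: [0, 1, 2, 3, 4, 5, 6, 7, 8].
  Class 2 (3 blocks): {2,7,8}; {1,4,5}; {0,3,6}. Points covered: [0, 1, 2, 3, 4, 5, 6, 7, 8].
All classes full (size 3)? YES. All classes cover every point? YES.
Resolvable? YES.

YES


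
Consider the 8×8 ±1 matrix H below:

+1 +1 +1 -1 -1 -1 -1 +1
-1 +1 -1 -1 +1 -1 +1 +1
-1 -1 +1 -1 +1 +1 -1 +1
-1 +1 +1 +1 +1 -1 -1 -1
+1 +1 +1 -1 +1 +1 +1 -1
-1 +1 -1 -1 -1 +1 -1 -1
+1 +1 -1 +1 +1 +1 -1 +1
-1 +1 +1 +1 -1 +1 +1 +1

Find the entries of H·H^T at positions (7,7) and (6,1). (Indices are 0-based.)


Row 1 of H: [-1, 1, -1, -1, 1, -1, 1, 1].
Row 6 of H: [1, 1, -1, 1, 1, 1, -1, 1].
Row 7 of H: [-1, 1, 1, 1, -1, 1, 1, 1].
(H·H^T)[7][7] = Σ_j H[7][j]·H[7][j] = (-1)² + (1)² + (1)² + (1)² + (-1)² + (1)² + (1)² + (1)² = 1 + 1 + 1 + 1 + 1 + 1 + 1 + 1 = 8.
(H·H^T)[6][1] = Σ_j H[6][j]·H[1][j] = (1)·(-1) + (1)·(1) + (-1)·(-1) + (1)·(-1) + (1)·(1) + (1)·(-1) + (-1)·(1) + (1)·(1) = -1 + 1 + 1 + -1 + 1 + -1 + -1 + 1 = 0.
So rows 6 and 1 are orthogonal; the diagonal entry equals n = 8.

(7,7) entry = 8; (6,1) entry = 0.


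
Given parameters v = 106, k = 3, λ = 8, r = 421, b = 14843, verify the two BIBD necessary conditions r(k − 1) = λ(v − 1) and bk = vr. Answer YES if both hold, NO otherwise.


Condition (i): r(k − 1) = 421·2 = 842; λ(v − 1) = 8·105 = 840. Match? NO.
Condition (ii): bk = 14843·3 = 44529; vr = 106·421 = 44626. Match? NO.
Both conditions hold? NO.

NO


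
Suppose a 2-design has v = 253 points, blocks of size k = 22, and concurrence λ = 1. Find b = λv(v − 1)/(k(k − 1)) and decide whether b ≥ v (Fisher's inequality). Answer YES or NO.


b = λv(v − 1)/(k(k − 1)) = 1·253·252/(22·21) = 63756/462 = 138.
Compare with v = 253: b < v, so Fisher's inequality fails.

NO


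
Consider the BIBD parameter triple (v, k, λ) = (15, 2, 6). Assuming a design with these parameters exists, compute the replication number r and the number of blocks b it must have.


Any 2-(v, k, λ) BIBD satisfies two necessary conditions:
  (i)  Each point sits in r blocks, and counting incidences through any fixed point gives r(k − 1) = λ(v − 1), so r = λ(v − 1)/(k − 1).
  (ii) Total incidences bk = vr, so b = vr/k.
Step 1: r = λ(v − 1)/(k − 1) = 6·(15 − 1)/(2 − 1) = 6·14/1 = 84/1 = 84.
Step 2: b = vr/k = 15·84/2 = 1260/2 = 630.
Check integrality: r = 84 ∈ Z ✓, b = 630 ∈ Z ✓.
(These identities are necessary conditions: they determine r and b for any design with these parameters, but do not by themselves prove that one exists.)

r = 84, b = 630.


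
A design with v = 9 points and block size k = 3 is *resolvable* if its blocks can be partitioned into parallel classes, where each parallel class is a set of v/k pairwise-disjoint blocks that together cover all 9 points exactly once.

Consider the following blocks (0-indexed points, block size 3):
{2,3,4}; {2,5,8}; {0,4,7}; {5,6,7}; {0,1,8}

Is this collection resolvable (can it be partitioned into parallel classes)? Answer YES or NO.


v = 9, block size k = 3, number of blocks = 5.
For resolvability, blocks must partition into parallel classes of size v/k = 3.
Total blocks must therefore be a multiple of 3: 5 = 3·1 + 2 ⇒ not divisible ✗.
Resolvable? NO.

NO


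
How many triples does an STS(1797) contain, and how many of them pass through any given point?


An STS(v) is a 2-(v, 3, 1) BIBD: block size k = 3, λ = 1.
Replication: r(k − 1) = λ(v − 1) ⇒ r·2 = 1797 − 1 = 1796 ⇒ r = 898.
Block count: b = v(v − 1)/6 = 1797·1796/6 = 3227412/6 = 537902.

r = 898, b = 537902.


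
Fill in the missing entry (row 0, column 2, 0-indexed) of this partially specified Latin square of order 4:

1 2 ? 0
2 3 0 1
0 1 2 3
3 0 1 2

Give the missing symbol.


Row 0 contains symbols [0, 1, 2] — missing [3].
Column 2 contains symbols [0, 1, 2] — missing [3].
The missing symbol must appear in both missing sets; intersection = [3].
Therefore the hidden value is 3.

Missing value = 3.


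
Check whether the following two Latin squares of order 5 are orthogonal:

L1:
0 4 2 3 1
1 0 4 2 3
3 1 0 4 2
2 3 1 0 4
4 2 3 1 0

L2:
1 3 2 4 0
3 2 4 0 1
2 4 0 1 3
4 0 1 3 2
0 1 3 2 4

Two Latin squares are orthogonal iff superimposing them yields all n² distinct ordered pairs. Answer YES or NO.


Form the n² = 25 superimposed pairs (L1[i][j], L2[i][j]), row by row (rows and columns indexed from 0):
row 0: (0,1) (4,3) (2,2) (3,4) (1,0)
row 1: (1,3) (0,2) (4,4) (2,0) (3,1)
row 2: (3,2) (1,4) (0,0) (4,1) (2,3)
row 3: (2,4) (3,0) (1,1) (0,3) (4,2)
row 4: (4,0) (2,1) (3,3) (1,2) (0,4)
Orthogonality requires all 25 pairs distinct.
Check by first coordinate: for each symbol s of L1, list the L2 entries in the n cells where L1 = s; they must all differ.
  L1 = 0: L2 entries (in reading order) 1, 2, 0, 3, 4 — all 5 distinct ✓
  L1 = 1: L2 entries (in reading order) 0, 3, 4, 1, 2 — all 5 distinct ✓
  L1 = 2: L2 entries (in reading order) 2, 0, 3, 4, 1 — all 5 distinct ✓
  L1 = 3: L2 entries (in reading order) 4, 1, 2, 0, 3 — all 5 distinct ✓
  L1 = 4: L2 entries (in reading order) 3, 4, 1, 2, 0 — all 5 distinct ✓
Every symbol of L1 meets every symbol of L2 exactly once, so all 25 pairs are distinct (25 of 25).
Conclusion: YES.

YES


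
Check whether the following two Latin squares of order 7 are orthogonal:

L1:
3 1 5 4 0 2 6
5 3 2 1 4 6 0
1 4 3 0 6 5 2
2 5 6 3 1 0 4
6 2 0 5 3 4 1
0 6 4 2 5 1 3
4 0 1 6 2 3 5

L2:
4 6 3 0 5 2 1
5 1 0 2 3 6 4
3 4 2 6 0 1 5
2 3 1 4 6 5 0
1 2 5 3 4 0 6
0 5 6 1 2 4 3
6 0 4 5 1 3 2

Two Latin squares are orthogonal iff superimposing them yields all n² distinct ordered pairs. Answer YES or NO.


Form the n² = 49 superimposed pairs (L1[i][j], L2[i][j]), row by row (rows and columns indexed from 0):
row 0: (3,4) (1,6) (5,3) (4,0) (0,5) (2,2) (6,1)
row 1: (5,5) (3,1) (2,0) (1,2) (4,3) (6,6) (0,4)
row 2: (1,3) (4,4) (3,2) (0,6) (6,0) (5,1) (2,5)
row 3: (2,2) (5,3) (6,1) (3,4) (1,6) (0,5) (4,0)
row 4: (6,1) (2,2) (0,5) (5,3) (3,4) (4,0) (1,6)
row 5: (0,0) (6,5) (4,6) (2,1) (5,2) (1,4) (3,3)
row 6: (4,6) (0,0) (1,4) (6,5) (2,1) (3,3) (5,2)
Orthogonality requires all 49 pairs distinct.
But the pair (2,2) repeats: cell (0,5) has L1 = 2, L2 = 2, and cell (3,0) has L1 = 2, L2 = 2.
A repeated pair means some other pair never occurs (only 28 distinct pairs out of 49), so the squares are not orthogonal.
Conclusion: NO.

NO


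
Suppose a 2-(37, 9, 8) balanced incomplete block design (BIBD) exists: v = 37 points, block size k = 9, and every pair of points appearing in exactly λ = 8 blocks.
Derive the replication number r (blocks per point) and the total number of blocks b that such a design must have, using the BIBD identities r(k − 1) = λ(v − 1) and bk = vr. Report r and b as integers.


Any 2-(v, k, λ) BIBD satisfies two necessary conditions:
  (i)  Each point sits in r blocks, and counting incidences through any fixed point gives r(k − 1) = λ(v − 1), so r = λ(v − 1)/(k − 1).
  (ii) Total incidences bk = vr, so b = vr/k.
Step 1: r = λ(v − 1)/(k − 1) = 8·(37 − 1)/(9 − 1) = 8·36/8 = 288/8 = 36.
Step 2: b = vr/k = 37·36/9 = 1332/9 = 148.
Check integrality: r = 36 ∈ Z ✓, b = 148 ∈ Z ✓.
(These identities are necessary conditions: they determine r and b for any design with these parameters, but do not by themselves prove that one exists.)

r = 36, b = 148.


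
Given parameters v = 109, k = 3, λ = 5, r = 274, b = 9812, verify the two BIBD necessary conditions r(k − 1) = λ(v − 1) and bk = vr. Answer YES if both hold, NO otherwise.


Condition (i): r(k − 1) = 274·2 = 548; λ(v − 1) = 5·108 = 540. Match? NO.
Condition (ii): bk = 9812·3 = 29436; vr = 109·274 = 29866. Match? NO.
Both conditions hold? NO.

NO


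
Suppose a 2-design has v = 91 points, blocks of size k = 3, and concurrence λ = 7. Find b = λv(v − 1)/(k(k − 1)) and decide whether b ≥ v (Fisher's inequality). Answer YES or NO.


r = λ(v − 1)/(k − 1) = 7·90/2 = 315.
b = vr/k = 91·315/3 = 9555.
Fisher's inequality: b ≥ v ⇔ 9555 ≥ 91? YES.

YES


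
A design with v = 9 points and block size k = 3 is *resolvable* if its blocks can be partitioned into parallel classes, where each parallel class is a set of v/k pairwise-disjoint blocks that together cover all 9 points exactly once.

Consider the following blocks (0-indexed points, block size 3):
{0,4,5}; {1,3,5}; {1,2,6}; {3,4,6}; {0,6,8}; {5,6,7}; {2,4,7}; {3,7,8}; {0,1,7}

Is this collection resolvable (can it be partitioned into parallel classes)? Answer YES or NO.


v = 9, block size k = 3, number of blocks = 9.
For resolvability, blocks must partition into parallel classes of size v/k = 3.
Total blocks must therefore be a multiple of 3: 9 = 3·3 + 0 ⇒ divisible ✓.
Consider block {3,4,6}. The only other block(s) in the collection disjoint from it are {0,1,7} — just 1 block(s). Any parallel class containing {3,4,6} would need 2 other blocks each disjoint from it, so no parallel class of size 3 can contain {3,4,6}.
Since every block must belong to some parallel class in a resolution, the collection cannot be partitioned into parallel classes.
Resolvable? NO.

NO


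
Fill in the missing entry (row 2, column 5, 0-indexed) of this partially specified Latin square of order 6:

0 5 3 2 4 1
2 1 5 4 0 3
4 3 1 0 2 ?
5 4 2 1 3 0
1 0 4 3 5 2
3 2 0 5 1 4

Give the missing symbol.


Row 2 contains symbols [0, 1, 2, 3, 4] — missing [5].
Column 5 contains symbols [0, 1, 2, 3, 4] — missing [5].
The missing symbol must appear in both missing sets; intersection = [5].
Therefore the hidden value is 5.

Missing value = 5.


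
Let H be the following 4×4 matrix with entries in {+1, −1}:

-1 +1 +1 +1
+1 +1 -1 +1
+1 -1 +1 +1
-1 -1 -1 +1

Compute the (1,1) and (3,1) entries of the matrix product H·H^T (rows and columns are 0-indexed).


Row 1 of H: [1, 1, -1, 1].
Row 3 of H: [-1, -1, -1, 1].
(H·H^T)[1][1] = Σ_j H[1][j]·H[1][j] = (1)² + (1)² + (-1)² + (1)² = 1 + 1 + 1 + 1 = 4.
(H·H^T)[3][1] = Σ_j H[3][j]·H[1][j] = (-1)·(1) + (-1)·(1) + (-1)·(-1) + (1)·(1) = -1 + -1 + 1 + 1 = 0.
So rows 3 and 1 are orthogonal; the diagonal entry equals n = 4.

(1,1) entry = 4; (3,1) entry = 0.


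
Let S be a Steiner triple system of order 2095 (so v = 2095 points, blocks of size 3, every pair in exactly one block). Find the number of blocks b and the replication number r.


An STS(v) is a 2-(v, 3, 1) BIBD: block size k = 3, λ = 1.
Replication: r(k − 1) = λ(v − 1) ⇒ r·2 = 2095 − 1 = 2094 ⇒ r = 1047.
Block count: b = v(v − 1)/6 = 2095·2094/6 = 4386930/6 = 731155.

r = 1047, b = 731155.


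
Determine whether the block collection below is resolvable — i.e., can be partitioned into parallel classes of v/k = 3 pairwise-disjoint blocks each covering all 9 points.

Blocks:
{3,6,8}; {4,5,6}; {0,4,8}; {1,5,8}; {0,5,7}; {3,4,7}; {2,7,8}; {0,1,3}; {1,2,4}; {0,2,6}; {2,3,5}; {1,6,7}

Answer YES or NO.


v = 9, block size k = 3, number of blocks = 12.
For resolvability, blocks must partition into parallel classes of size v/k = 3.
Total blocks must therefore be a multiple of 3: 12 = 3·4 + 0 ⇒ divisible ✓.
Greedy packing gives 4 candidate class(es). Each should be a full parallel class (size 3, covers all 9 points).
  Class 1 (3 blocks): {3,6,8}; {0,5,7}; {1,2,4}. Points covered: [0, 1, 2, 3, 4, 5, 6, 7, 8].
  Class 2 (3 blocks): {4,5,6}; {2,7,8}; {0,1,3}. Points covered: [0, 1, 2, 3, 4, 5, 6, 7, 8].
  Class 3 (3 blocks): {0,4,8}; {2,3,5}; {1,6,7}. Points covered: [0, 1, 2, 3, 4, 5, 6, 7, 8].
  Class 4 (3 blocks): {1,5,8}; {3,4,7}; {0,2,6}. Points covered: [0, 1, 2, 3, 4, 5, 6, 7, 8].
All classes full (size 3)? YES. All classes cover every point? YES.
Resolvable? YES.

YES


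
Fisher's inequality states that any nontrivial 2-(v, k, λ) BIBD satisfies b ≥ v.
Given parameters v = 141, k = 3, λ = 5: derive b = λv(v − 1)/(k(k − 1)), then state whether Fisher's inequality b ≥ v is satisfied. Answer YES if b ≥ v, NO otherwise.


b = λv(v − 1)/(k(k − 1)) = 5·141·140/(3·2) = 98700/6 = 16450.
Compare with v = 141: b ≥ v, so Fisher's inequality holds.

YES


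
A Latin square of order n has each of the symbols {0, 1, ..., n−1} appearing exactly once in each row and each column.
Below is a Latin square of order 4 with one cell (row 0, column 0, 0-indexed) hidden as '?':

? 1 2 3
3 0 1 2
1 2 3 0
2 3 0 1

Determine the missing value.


Row 0 contains symbols [1, 2, 3] — missing [0].
Column 0 contains symbols [1, 2, 3] — missing [0].
The missing symbol must appear in both missing sets; intersection = [0].
Therefore the hidden value is 0.

Missing value = 0.


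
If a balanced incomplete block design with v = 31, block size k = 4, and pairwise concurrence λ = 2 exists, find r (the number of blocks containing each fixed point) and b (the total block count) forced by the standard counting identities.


Any 2-(v, k, λ) BIBD satisfies two necessary conditions:
  (i)  Each point sits in r blocks, and counting incidences through any fixed point gives r(k − 1) = λ(v − 1), so r = λ(v − 1)/(k − 1).
  (ii) Total incidences bk = vr, so b = vr/k.
Step 1: r = λ(v − 1)/(k − 1) = 2·(31 − 1)/(4 − 1) = 2·30/3 = 60/3 = 20.
Step 2: b = vr/k = 31·20/4 = 620/4 = 155.
Check integrality: r = 20 ∈ Z ✓, b = 155 ∈ Z ✓.
(These identities are necessary conditions: they determine r and b for any design with these parameters, but do not by themselves prove that one exists.)

r = 20, b = 155.


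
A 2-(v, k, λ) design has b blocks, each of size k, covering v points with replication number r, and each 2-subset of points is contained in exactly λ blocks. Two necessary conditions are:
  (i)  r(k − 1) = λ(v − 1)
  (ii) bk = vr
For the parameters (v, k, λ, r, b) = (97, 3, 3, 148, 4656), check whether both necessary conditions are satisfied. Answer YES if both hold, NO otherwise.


Condition (i): r(k − 1) = 148·2 = 296; λ(v − 1) = 3·96 = 288. Match? NO.
Condition (ii): bk = 4656·3 = 13968; vr = 97·148 = 14356. Match? NO.
Both conditions hold? NO.

NO


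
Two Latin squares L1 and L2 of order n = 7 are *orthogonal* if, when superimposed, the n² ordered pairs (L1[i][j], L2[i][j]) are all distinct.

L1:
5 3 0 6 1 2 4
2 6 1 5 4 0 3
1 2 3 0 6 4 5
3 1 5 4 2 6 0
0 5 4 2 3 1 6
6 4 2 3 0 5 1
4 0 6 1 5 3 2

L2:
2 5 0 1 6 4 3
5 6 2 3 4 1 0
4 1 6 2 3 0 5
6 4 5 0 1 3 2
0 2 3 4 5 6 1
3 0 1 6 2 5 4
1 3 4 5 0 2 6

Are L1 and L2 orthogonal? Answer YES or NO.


Form the n² = 49 superimposed pairs (L1[i][j], L2[i][j]), row by row (rows and columns indexed from 0):
row 0: (5,2) (3,5) (0,0) (6,1) (1,6) (2,4) (4,3)
row 1: (2,5) (6,6) (1,2) (5,3) (4,4) (0,1) (3,0)
row 2: (1,4) (2,1) (3,6) (0,2) (6,3) (4,0) (5,5)
row 3: (3,6) (1,4) (5,5) (4,0) (2,1) (6,3) (0,2)
row 4: (0,0) (5,2) (4,3) (2,4) (3,5) (1,6) (6,1)
row 5: (6,3) (4,0) (2,1) (3,6) (0,2) (5,5) (1,4)
row 6: (4,1) (0,3) (6,4) (1,5) (5,0) (3,2) (2,6)
Orthogonality requires all 49 pairs distinct.
But the pair (3,6) repeats: cell (2,2) has L1 = 3, L2 = 6, and cell (3,0) has L1 = 3, L2 = 6.
A repeated pair means some other pair never occurs (only 28 distinct pairs out of 49), so the squares are not orthogonal.
Conclusion: NO.

NO


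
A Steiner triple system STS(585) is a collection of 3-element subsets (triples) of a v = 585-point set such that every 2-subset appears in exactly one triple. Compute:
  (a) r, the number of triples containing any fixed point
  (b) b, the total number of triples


An STS(v) is a 2-(v, 3, 1) BIBD: block size k = 3, λ = 1.
Replication: r(k − 1) = λ(v − 1) ⇒ r·2 = 585 − 1 = 584 ⇒ r = 292.
Block count: bk = vr ⇒ b·3 = 585·292 = 170820 ⇒ b = 56940.

r = 292, b = 56940.


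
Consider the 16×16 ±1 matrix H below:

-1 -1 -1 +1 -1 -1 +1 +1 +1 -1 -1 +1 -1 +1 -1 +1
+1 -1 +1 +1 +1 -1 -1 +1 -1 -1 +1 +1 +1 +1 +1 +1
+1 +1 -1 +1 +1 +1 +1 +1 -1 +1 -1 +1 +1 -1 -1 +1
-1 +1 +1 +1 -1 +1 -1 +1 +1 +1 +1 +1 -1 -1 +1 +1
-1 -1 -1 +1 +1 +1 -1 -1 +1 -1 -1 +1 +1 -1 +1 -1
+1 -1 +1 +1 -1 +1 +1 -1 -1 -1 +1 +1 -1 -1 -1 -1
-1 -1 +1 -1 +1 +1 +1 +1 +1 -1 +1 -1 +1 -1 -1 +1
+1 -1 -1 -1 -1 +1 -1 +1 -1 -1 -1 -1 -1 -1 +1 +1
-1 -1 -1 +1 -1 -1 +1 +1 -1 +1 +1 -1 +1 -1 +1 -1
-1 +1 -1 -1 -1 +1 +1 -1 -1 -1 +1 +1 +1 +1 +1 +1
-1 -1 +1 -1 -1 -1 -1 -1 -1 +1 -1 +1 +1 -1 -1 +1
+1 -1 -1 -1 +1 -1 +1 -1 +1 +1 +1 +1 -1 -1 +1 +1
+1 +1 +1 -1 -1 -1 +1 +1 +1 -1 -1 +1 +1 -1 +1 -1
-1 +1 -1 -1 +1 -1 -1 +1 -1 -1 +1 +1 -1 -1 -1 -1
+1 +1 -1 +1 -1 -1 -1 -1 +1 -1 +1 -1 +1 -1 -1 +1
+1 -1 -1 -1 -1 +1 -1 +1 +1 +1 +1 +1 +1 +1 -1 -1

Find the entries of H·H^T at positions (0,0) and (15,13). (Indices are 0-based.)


Row 0 of H: [-1, -1, -1, 1, -1, -1, 1, 1, 1, -1, -1, 1, -1, 1, -1, 1].
Row 13 of H: [-1, 1, -1, -1, 1, -1, -1, 1, -1, -1, 1, 1, -1, -1, -1, -1].
Row 15 of H: [1, -1, -1, -1, -1, 1, -1, 1, 1, 1, 1, 1, 1, 1, -1, -1].
(H·H^T)[0][0] = Σ_j H[0][j]·H[0][j] = (-1)² + (-1)² + (-1)² + (1)² + (-1)² + (-1)² + (1)² + (1)² + (1)² + (-1)² + (-1)² + (1)² + (-1)² + (1)² + (-1)² + (1)² = 1 + 1 + 1 + 1 + 1 + 1 + 1 + 1 + 1 + 1 + 1 + 1 + 1 + 1 + 1 + 1 = 16.
(H·H^T)[15][13] = Σ_j H[15][j]·H[13][j] = (1)·(-1) + (-1)·(1) + (-1)·(-1) + (-1)·(-1) + (-1)·(1) + (1)·(-1) + (-1)·(-1) + (1)·(1) + (1)·(-1) + (1)·(-1) + (1)·(1) + (1)·(1) + (1)·(-1) + (1)·(-1) + (-1)·(-1) + (-1)·(-1) = -1 + -1 + 1 + 1 + -1 + -1 + 1 + 1 + -1 + -1 + 1 + 1 + -1 + -1 + 1 + 1 = 0.
So rows 15 and 13 are orthogonal; the diagonal entry equals n = 16.

(0,0) entry = 16; (15,13) entry = 0.


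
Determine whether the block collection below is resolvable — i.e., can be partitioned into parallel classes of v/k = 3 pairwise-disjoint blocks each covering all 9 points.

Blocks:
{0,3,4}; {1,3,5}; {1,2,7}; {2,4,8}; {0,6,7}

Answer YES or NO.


v = 9, block size k = 3, number of blocks = 5.
For resolvability, blocks must partition into parallel classes of size v/k = 3.
Total blocks must therefore be a multiple of 3: 5 = 3·1 + 2 ⇒ not divisible ✗.
Resolvable? NO.

NO


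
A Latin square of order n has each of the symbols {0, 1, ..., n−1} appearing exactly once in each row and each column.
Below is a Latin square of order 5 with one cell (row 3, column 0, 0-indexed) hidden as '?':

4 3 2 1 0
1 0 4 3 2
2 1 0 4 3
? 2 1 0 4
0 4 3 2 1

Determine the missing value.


Row 3 contains symbols [0, 1, 2, 4] — missing [3].
Column 0 contains symbols [0, 1, 2, 4] — missing [3].
The missing symbol must appear in both missing sets; intersection = [3].
Therefore the hidden value is 3.

Missing value = 3.


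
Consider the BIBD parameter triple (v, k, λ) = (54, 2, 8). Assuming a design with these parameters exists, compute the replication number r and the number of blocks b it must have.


Any 2-(v, k, λ) BIBD satisfies two necessary conditions:
  (i)  Each point sits in r blocks, and counting incidences through any fixed point gives r(k − 1) = λ(v − 1), so r = λ(v − 1)/(k − 1).
  (ii) Total incidences bk = vr, so b = vr/k.
Step 1: r = λ(v − 1)/(k − 1) = 8·(54 − 1)/(2 − 1) = 8·53/1 = 424/1 = 424.
Step 2: b = vr/k = 54·424/2 = 22896/2 = 11448.
Check integrality: r = 424 ∈ Z ✓, b = 11448 ∈ Z ✓.
(These identities are necessary conditions: they determine r and b for any design with these parameters, but do not by themselves prove that one exists.)

r = 424, b = 11448.


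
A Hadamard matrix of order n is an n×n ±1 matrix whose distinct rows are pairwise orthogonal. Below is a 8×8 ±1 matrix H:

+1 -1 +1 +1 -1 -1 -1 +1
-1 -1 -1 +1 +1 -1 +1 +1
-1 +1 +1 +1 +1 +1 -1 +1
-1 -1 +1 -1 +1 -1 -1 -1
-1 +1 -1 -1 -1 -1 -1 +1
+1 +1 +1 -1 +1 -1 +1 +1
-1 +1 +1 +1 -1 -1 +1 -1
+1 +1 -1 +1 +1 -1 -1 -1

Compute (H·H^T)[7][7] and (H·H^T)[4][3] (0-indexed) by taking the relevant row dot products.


Row 3 of H: [-1, -1, 1, -1, 1, -1, -1, -1].
Row 4 of H: [-1, 1, -1, -1, -1, -1, -1, 1].
Row 7 of H: [1, 1, -1, 1, 1, -1, -1, -1].
(H·H^T)[7][7] = Σ_j H[7][j]·H[7][j] = (1)² + (1)² + (-1)² + (1)² + (1)² + (-1)² + (-1)² + (-1)² = 1 + 1 + 1 + 1 + 1 + 1 + 1 + 1 = 8.
(H·H^T)[4][3] = Σ_j H[4][j]·H[3][j] = (-1)·(-1) + (1)·(-1) + (-1)·(1) + (-1)·(-1) + (-1)·(1) + (-1)·(-1) + (-1)·(-1) + (1)·(-1) = 1 + -1 + -1 + 1 + -1 + 1 + 1 + -1 = 0.
So rows 4 and 3 are orthogonal; the diagonal entry equals n = 8.

(7,7) entry = 8; (4,3) entry = 0.


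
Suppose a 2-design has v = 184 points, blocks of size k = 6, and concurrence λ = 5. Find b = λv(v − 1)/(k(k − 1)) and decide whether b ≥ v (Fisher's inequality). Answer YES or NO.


b = λv(v − 1)/(k(k − 1)) = 5·184·183/(6·5) = 168360/30 = 5612.
Compare with v = 184: b ≥ v, so Fisher's inequality holds.

YES


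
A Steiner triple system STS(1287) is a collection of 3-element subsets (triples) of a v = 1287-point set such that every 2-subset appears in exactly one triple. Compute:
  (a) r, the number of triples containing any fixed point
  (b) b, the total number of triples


An STS(v) is a 2-(v, 3, 1) BIBD: block size k = 3, λ = 1.
Replication: r(k − 1) = λ(v − 1) ⇒ r·2 = 1287 − 1 = 1286 ⇒ r = 643.
Block count: bk = vr ⇒ b·3 = 1287·643 = 827541 ⇒ b = 275847.
(Check via b = v(v − 1)/6 = 1287·1286/6 = 1655082/6 = 275847.)

r = 643, b = 275847.


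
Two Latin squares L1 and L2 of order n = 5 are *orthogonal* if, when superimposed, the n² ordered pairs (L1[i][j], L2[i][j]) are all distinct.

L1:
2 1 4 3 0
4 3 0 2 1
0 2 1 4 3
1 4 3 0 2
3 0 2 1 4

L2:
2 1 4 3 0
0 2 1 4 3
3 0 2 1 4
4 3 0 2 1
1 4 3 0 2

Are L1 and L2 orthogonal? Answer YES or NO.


Form the n² = 25 superimposed pairs (L1[i][j], L2[i][j]), row by row (rows and columns indexed from 0):
row 0: (2,2) (1,1) (4,4) (3,3) (0,0)
row 1: (4,0) (3,2) (0,1) (2,4) (1,3)
row 2: (0,3) (2,0) (1,2) (4,1) (3,4)
row 3: (1,4) (4,3) (3,0) (0,2) (2,1)
row 4: (3,1) (0,4) (2,3) (1,0) (4,2)
Orthogonality requires all 25 pairs distinct.
Check by first coordinate: for each symbol s of L1, list the L2 entries in the n cells where L1 = s; they must all differ.
  L1 = 0: L2 entries (in reading order) 0, 1, 3, 2, 4 — all 5 distinct ✓
  L1 = 1: L2 entries (in reading order) 1, 3, 2, 4, 0 — all 5 distinct ✓
  L1 = 2: L2 entries (in reading order) 2, 4, 0, 1, 3 — all 5 distinct ✓
  L1 = 3: L2 entries (in reading order) 3, 2, 4, 0, 1 — all 5 distinct ✓
  L1 = 4: L2 entries (in reading order) 4, 0, 1, 3, 2 — all 5 distinct ✓
Every symbol of L1 meets every symbol of L2 exactly once, so all 25 pairs are distinct (25 of 25).
Conclusion: YES.

YES


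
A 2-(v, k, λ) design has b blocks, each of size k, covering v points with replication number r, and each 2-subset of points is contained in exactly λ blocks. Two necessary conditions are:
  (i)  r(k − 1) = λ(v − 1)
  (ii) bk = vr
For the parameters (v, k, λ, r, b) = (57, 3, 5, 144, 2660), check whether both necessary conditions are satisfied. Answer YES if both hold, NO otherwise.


Condition (i): r(k − 1) = 144·2 = 288; λ(v − 1) = 5·56 = 280. Match? NO.
Condition (ii): bk = 2660·3 = 7980; vr = 57·144 = 8208. Match? NO.
Both conditions hold? NO.

NO


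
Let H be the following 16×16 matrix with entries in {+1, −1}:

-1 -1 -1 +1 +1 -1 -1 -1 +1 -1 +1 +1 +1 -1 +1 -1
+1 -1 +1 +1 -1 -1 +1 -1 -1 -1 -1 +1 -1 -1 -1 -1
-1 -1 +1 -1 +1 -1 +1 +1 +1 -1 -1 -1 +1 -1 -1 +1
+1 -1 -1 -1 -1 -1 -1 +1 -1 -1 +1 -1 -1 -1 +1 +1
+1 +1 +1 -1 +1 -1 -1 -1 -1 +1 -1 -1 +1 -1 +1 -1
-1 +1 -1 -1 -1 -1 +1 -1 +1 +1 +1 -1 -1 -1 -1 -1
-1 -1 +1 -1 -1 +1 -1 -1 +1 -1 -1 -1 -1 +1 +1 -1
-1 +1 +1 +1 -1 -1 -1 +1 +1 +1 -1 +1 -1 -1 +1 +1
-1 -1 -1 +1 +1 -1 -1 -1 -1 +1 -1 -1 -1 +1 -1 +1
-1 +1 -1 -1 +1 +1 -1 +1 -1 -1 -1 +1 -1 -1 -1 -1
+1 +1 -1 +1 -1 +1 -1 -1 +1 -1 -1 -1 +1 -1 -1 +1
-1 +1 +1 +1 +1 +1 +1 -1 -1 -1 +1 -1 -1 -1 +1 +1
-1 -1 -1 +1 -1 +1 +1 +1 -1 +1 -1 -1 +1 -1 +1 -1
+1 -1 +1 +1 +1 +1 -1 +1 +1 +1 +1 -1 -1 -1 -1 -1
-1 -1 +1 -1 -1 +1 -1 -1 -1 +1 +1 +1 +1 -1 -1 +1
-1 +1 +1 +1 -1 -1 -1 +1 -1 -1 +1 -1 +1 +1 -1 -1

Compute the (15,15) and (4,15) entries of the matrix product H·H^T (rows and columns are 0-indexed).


Row 4 of H: [1, 1, 1, -1, 1, -1, -1, -1, -1, 1, -1, -1, 1, -1, 1, -1].
Row 15 of H: [-1, 1, 1, 1, -1, -1, -1, 1, -1, -1, 1, -1, 1, 1, -1, -1].
(H·H^T)[15][15] = Σ_j H[15][j]·H[15][j] = (-1)² + (1)² + (1)² + (1)² + (-1)² + (-1)² + (-1)² + (1)² + (-1)² + (-1)² + (1)² + (-1)² + (1)² + (1)² + (-1)² + (-1)² = 1 + 1 + 1 + 1 + 1 + 1 + 1 + 1 + 1 + 1 + 1 + 1 + 1 + 1 + 1 + 1 = 16.
(H·H^T)[4][15] = Σ_j H[4][j]·H[15][j] = (1)·(-1) + (1)·(1) + (1)·(1) + (-1)·(1) + (1)·(-1) + (-1)·(-1) + (-1)·(-1) + (-1)·(1) + (-1)·(-1) + (1)·(-1) + (-1)·(1) + (-1)·(-1) + (1)·(1) + (-1)·(1) + (1)·(-1) + (-1)·(-1) = -1 + 1 + 1 + -1 + -1 + 1 + 1 + -1 + 1 + -1 + -1 + 1 + 1 + -1 + -1 + 1 = 0.
So rows 4 and 15 are orthogonal; the diagonal entry equals n = 16.

(15,15) entry = 16; (4,15) entry = 0.


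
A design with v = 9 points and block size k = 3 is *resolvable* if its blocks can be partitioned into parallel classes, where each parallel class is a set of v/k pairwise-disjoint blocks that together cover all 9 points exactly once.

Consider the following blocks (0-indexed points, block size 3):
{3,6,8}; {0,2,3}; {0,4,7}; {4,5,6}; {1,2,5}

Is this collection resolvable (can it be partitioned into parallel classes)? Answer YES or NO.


v = 9, block size k = 3, number of blocks = 5.
For resolvability, blocks must partition into parallel classes of size v/k = 3.
Total blocks must therefore be a multiple of 3: 5 = 3·1 + 2 ⇒ not divisible ✗.
Resolvable? NO.

NO


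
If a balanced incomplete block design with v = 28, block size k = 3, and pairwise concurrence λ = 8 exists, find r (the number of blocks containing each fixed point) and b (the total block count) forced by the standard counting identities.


Any 2-(v, k, λ) BIBD satisfies two necessary conditions:
  (i)  Each point sits in r blocks, and counting incidences through any fixed point gives r(k − 1) = λ(v − 1), so r = λ(v − 1)/(k − 1).
  (ii) Total incidences bk = vr, so b = vr/k.
Step 1: r = λ(v − 1)/(k − 1) = 8·(28 − 1)/(3 − 1) = 8·27/2 = 216/2 = 108.
Step 2: b = vr/k = 28·108/3 = 3024/3 = 1008.
Check integrality: r = 108 ∈ Z ✓, b = 1008 ∈ Z ✓.
(These identities are necessary conditions: they determine r and b for any design with these parameters, but do not by themselves prove that one exists.)

r = 108, b = 1008.


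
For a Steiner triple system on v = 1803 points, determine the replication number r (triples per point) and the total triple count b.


An STS(v) is a 2-(v, 3, 1) BIBD: block size k = 3, λ = 1.
Replication: r(k − 1) = λ(v − 1) ⇒ r·2 = 1803 − 1 = 1802 ⇒ r = 901.
Block count: bk = vr ⇒ b·3 = 1803·901 = 1624503 ⇒ b = 541501.

r = 901, b = 541501.


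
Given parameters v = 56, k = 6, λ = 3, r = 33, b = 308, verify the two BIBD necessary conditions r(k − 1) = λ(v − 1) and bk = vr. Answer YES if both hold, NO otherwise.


Condition (i): r(k − 1) = 33·5 = 165; λ(v − 1) = 3·55 = 165. Match? YES.
Condition (ii): bk = 308·6 = 1848; vr = 56·33 = 1848. Match? YES.
Both conditions hold? YES.

YES


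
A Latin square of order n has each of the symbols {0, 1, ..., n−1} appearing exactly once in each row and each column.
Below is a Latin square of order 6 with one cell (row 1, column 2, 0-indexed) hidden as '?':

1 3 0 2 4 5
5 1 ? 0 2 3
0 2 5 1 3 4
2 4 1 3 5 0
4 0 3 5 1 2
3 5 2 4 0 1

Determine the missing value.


Row 1 contains symbols [0, 1, 2, 3, 5] — missing [4].
Column 2 contains symbols [0, 1, 2, 3, 5] — missing [4].
The missing symbol must appear in both missing sets; intersection = [4].
Therefore the hidden value is 4.

Missing value = 4.


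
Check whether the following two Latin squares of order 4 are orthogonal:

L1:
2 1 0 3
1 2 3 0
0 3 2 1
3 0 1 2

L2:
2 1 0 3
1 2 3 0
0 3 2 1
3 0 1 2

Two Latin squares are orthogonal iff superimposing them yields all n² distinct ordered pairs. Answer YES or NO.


Form the n² = 16 superimposed pairs (L1[i][j], L2[i][j]), row by row (rows and columns indexed from 0):
row 0: (2,2) (1,1) (0,0) (3,3)
row 1: (1,1) (2,2) (3,3) (0,0)
row 2: (0,0) (3,3) (2,2) (1,1)
row 3: (3,3) (0,0) (1,1) (2,2)
Orthogonality requires all 16 pairs distinct.
But the pair (1,1) repeats: cell (0,1) has L1 = 1, L2 = 1, and cell (1,0) has L1 = 1, L2 = 1.
A repeated pair means some other pair never occurs (only 4 distinct pairs out of 16), so the squares are not orthogonal.
Conclusion: NO.

NO


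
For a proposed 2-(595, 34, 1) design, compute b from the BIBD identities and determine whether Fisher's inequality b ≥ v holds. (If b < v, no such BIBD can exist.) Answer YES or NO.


r = λ(v − 1)/(k − 1) = 1·594/33 = 18.
b = vr/k = 595·18/34 = 315.
Fisher's inequality: b ≥ v ⇔ 315 ≥ 595? NO.

NO


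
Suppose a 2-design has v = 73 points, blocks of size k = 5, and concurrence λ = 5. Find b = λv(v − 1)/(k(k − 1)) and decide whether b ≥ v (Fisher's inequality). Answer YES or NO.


b = λv(v − 1)/(k(k − 1)) = 5·73·72/(5·4) = 26280/20 = 1314.
Compare with v = 73: b ≥ v, so Fisher's inequality holds.

YES


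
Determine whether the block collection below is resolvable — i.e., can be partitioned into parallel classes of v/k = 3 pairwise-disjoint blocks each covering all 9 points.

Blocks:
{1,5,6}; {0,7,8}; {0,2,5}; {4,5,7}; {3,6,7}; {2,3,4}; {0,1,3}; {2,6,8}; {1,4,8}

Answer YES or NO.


v = 9, block size k = 3, number of blocks = 9.
For resolvability, blocks must partition into parallel classes of size v/k = 3.
Total blocks must therefore be a multiple of 3: 9 = 3·3 + 0 ⇒ divisible ✓.
Greedy packing gives 3 candidate class(es). Each should be a full parallel class (size 3, covers all 9 points).
  Class 1 (3 blocks): {1,5,6}; {0,7,8}; {2,3,4}. Points covered: [0, 1, 2, 3, 4, 5, 6, 7, 8].
  Class 2 (3 blocks): {0,2,5}; {3,6,7}; {1,4,8}. Points covered: [0, 1, 2, 3, 4, 5, 6, 7, 8].
  Class 3 (3 blocks): {4,5,7}; {0,1,3}; {2,6,8}. Points covered: [0, 1, 2, 3, 4, 5, 6, 7, 8].
All classes full (size 3)? YES. All classes cover every point? YES.
Resolvable? YES.

YES


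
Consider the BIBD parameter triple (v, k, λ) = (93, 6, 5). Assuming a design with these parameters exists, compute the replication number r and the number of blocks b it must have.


Any 2-(v, k, λ) BIBD satisfies two necessary conditions:
  (i)  Each point sits in r blocks, and counting incidences through any fixed point gives r(k − 1) = λ(v − 1), so r = λ(v − 1)/(k − 1).
  (ii) Total incidences bk = vr, so b = vr/k.
Step 1: r = λ(v − 1)/(k − 1) = 5·(93 − 1)/(6 − 1) = 5·92/5 = 460/5 = 92.
Step 2: b = vr/k = 93·92/6 = 8556/6 = 1426.
Check integrality: r = 92 ∈ Z ✓, b = 1426 ∈ Z ✓.
(These identities are necessary conditions: they determine r and b for any design with these parameters, but do not by themselves prove that one exists.)

r = 92, b = 1426.


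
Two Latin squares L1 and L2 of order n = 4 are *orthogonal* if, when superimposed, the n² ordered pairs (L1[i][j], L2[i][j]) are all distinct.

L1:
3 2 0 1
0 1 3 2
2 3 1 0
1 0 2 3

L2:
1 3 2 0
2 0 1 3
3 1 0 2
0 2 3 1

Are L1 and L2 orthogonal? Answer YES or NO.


Form the n² = 16 superimposed pairs (L1[i][j], L2[i][j]), row by row (rows and columns indexed from 0):
row 0: (3,1) (2,3) (0,2) (1,0)
row 1: (0,2) (1,0) (3,1) (2,3)
row 2: (2,3) (3,1) (1,0) (0,2)
row 3: (1,0) (0,2) (2,3) (3,1)
Orthogonality requires all 16 pairs distinct.
But the pair (0,2) repeats: cell (0,2) has L1 = 0, L2 = 2, and cell (1,0) has L1 = 0, L2 = 2.
A repeated pair means some other pair never occurs (only 4 distinct pairs out of 16), so the squares are not orthogonal.
Conclusion: NO.

NO


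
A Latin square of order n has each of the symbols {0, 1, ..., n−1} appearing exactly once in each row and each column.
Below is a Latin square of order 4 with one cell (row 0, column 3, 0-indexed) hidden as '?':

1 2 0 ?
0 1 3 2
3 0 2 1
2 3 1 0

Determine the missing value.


Row 0 contains symbols [0, 1, 2] — missing [3].
Column 3 contains symbols [0, 1, 2] — missing [3].
The missing symbol must appear in both missing sets; intersection = [3].
Therefore the hidden value is 3.

Missing value = 3.


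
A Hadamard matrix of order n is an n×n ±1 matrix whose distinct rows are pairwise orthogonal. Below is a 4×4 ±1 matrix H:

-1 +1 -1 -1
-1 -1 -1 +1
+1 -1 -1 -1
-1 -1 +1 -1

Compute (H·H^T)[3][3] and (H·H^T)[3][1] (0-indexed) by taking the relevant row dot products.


Row 1 of H: [-1, -1, -1, 1].
Row 3 of H: [-1, -1, 1, -1].
(H·H^T)[3][3] = Σ_j H[3][j]·H[3][j] = (-1)² + (-1)² + (1)² + (-1)² = 1 + 1 + 1 + 1 = 4.
(H·H^T)[3][1] = Σ_j H[3][j]·H[1][j] = (-1)·(-1) + (-1)·(-1) + (1)·(-1) + (-1)·(1) = 1 + 1 + -1 + -1 = 0.
So rows 3 and 1 are orthogonal; the diagonal entry equals n = 4.

(3,3) entry = 4; (3,1) entry = 0.


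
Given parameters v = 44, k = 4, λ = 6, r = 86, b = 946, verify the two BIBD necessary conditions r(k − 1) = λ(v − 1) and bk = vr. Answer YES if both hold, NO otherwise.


Condition (i): r(k − 1) = 86·3 = 258; λ(v − 1) = 6·43 = 258. Match? YES.
Condition (ii): bk = 946·4 = 3784; vr = 44·86 = 3784. Match? YES.
Both conditions hold? YES.

YES


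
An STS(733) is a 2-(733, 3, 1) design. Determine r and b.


An STS(v) is a 2-(v, 3, 1) BIBD: block size k = 3, λ = 1.
Replication: r(k − 1) = λ(v − 1) ⇒ r·2 = 733 − 1 = 732 ⇒ r = 366.
Block count: bk = vr ⇒ b·3 = 733·366 = 268278 ⇒ b = 89426.
(Check via b = v(v − 1)/6 = 733·732/6 = 536556/6 = 89426.)

r = 366, b = 89426.
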